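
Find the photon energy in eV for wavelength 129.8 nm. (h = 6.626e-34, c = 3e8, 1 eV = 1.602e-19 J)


E = hc/lambda = 6.626e-34 * 3e8 / 1.298e-07 = 1.531e-18 J = 9.5595 eV

9.5595 eV


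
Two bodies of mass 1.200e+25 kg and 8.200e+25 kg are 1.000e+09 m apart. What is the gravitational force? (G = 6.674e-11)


F = G*m1*m2/r^2 = 6.674e-11 * 1.200e+25 * 8.200e+25 / (1.000e+09)^2 = 6.674e-11 * 9.840e+50 / 1.000e+18 = 6.567e+22

6.567e+22 N


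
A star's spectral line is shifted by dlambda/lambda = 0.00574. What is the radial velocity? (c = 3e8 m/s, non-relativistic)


v = (dlambda/lambda) * c = 0.00574 * 3e8 = 1.722e+06

1.722e+06 m/s


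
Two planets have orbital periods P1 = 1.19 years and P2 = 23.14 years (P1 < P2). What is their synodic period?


1/P_syn = |1/P1 - 1/P2| = |1/1.19 - 1/23.14| => P_syn = 1.2545

1.2545 years


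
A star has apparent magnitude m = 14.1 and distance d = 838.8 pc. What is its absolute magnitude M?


M = m - 5*log10(d) + 5 = 14.1 - 5*log10(838.8) + 5 = 4.4817

4.4817


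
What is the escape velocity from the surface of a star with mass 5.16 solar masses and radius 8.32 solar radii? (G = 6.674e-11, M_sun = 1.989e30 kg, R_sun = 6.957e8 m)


M = 5.16 * 1.989e30 kg = 1.026324e+31 kg; R = 8.32 * 6.957e8 m = 5.788224e+09 m. v_esc = sqrt(2GM/R) = sqrt(2 * 6.674e-11 * 1.026324e+31 / 5.788224e+09) = 486494.2107

486494.2107 m/s


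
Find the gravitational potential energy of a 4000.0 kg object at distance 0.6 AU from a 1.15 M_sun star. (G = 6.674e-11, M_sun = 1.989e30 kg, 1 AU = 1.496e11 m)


M = 1.15 * 1.989e30 kg = 2.28735e+30 kg; r = 0.6 AU * 1.496e11 m/AU = 8.976e+10 m. U = -GM*m/r = -(6.674e-11 * 2.28735e+30 * 4000.0) / 8.976e+10 = -6.803e+12

-6.803e+12 J


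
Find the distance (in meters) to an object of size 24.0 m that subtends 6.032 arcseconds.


D = size / theta_rad, theta_rad = 6.032 * pi/(180*3600) = 2.924e-05, D = 820682.253

820682.253 m


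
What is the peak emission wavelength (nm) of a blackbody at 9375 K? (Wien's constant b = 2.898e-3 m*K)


lam_max = b / T = 2.898e-3 / 9375 = 3.091e-07 m = 309.12 nm

309.12 nm


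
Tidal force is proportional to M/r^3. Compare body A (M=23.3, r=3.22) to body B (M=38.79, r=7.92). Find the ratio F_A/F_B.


Ratio = (M1/r1^3) / (M2/r2^3) = (23.3/3.22^3) / (38.79/7.92^3) = 8.9381

8.9381


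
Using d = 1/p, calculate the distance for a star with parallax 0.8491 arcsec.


d = 1/p = 1/0.8491 = 1.1777

1.1777 pc


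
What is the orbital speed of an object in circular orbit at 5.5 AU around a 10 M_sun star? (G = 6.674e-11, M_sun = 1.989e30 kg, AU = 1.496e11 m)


v = sqrt(GM/r) = sqrt(6.674e-11 * 1.989e+31 / 8.228e+11) = 40166.4409

40166.4409 m/s


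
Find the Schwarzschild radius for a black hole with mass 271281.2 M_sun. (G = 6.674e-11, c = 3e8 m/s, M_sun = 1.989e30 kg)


M = 271281.2 * 1.989e30 kg = 5.395783068e+35 kg. rs = 2GM/c^2 = 2 * 6.674e-11 * 5.395783068e+35 / (3e8)^2 = 8.003e+08

8.003e+08 m


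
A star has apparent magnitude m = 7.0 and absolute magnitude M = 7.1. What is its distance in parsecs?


d = 10^((m - M + 5)/5) = 10^((7.0 - 7.1 + 5)/5) = 9.5499

9.5499 pc


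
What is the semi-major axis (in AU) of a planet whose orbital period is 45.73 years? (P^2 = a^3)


a = P^(2/3) = 45.73^(2/3) = 12.7879

12.7879 AU


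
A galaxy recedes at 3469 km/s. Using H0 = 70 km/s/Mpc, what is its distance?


d = v / H0 = 3469 / 70 = 49.5571

49.5571 Mpc


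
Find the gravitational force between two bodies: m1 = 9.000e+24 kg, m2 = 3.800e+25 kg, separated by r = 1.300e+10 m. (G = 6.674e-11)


F = G*m1*m2/r^2 = 6.674e-11 * 9.000e+24 * 3.800e+25 / (1.300e+10)^2 = 6.674e-11 * 3.420e+50 / 1.690e+20 = 1.351e+20

1.351e+20 N


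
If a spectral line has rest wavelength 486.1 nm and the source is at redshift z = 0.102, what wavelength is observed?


lam_obs = lam_emit * (1 + z) = 486.1 * (1 + 0.102) = 535.6822

535.6822 nm


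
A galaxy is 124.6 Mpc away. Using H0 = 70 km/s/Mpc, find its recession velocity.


v = H0 * d = 70 * 124.6 = 8722.0

8722.0 km/s


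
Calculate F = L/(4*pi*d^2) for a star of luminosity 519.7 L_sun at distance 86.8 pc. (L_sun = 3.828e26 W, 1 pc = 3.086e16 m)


F = L / (4*pi*d^2) = 1.989e+29 / (4*pi*(2.679e+18)^2) = 2.206e-09

2.206e-09 W/m^2


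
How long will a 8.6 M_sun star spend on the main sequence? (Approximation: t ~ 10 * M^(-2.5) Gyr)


t = 10 * M^(-2.5) = 10 * 8.6^(-2.5) = 0.0461

0.0461 Gyr


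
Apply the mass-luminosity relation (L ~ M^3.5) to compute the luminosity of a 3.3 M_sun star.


L/L_sun = (M/M_sun)^3.5 = 3.3^3.5 = 65.2828

65.2828 L_sun


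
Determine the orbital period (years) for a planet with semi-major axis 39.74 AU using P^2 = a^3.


P = a^(3/2) = 39.74^1.5 = 250.5196

250.5196 years


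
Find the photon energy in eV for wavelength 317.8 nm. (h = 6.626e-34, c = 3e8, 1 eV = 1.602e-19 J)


E = hc/lambda = 6.626e-34 * 3e8 / 3.178e-07 = 6.255e-19 J = 3.9044 eV

3.9044 eV


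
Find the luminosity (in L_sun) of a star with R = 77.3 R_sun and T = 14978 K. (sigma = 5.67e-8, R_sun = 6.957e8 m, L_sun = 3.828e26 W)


R = 77.3 * 6.957e8 m = 5.377761e+10 m. L = 4*pi*R^2*sigma*T^4 = 4*pi*(5.377761e+10)^2 * 5.67e-8 * 14978^4 = 1.037077525e+32 W. L/L_sun = 1.037077525e+32 / 3.828e26 = 270918.8936

270918.8936 L_sun


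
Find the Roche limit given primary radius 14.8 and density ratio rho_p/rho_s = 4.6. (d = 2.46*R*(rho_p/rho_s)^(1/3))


d_Roche = 2.46 * 14.8 * 4.6^(1/3) = 60.5503

60.5503


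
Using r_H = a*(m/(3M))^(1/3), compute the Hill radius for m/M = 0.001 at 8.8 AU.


r_H = a * (m/3M)^(1/3) = 8.8 * (0.001/3)^(1/3) = 0.6102

0.6102 AU


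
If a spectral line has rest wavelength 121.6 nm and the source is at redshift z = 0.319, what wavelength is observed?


lam_obs = lam_emit * (1 + z) = 121.6 * (1 + 0.319) = 160.3904

160.3904 nm


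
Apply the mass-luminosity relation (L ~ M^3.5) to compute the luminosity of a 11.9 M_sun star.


L/L_sun = (M/M_sun)^3.5 = 11.9^3.5 = 5813.188

5813.188 L_sun


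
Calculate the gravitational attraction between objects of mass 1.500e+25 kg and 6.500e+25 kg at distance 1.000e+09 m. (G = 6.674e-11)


F = G*m1*m2/r^2 = 6.674e-11 * 1.500e+25 * 6.500e+25 / (1.000e+09)^2 = 6.674e-11 * 9.750e+50 / 1.000e+18 = 6.507e+22

6.507e+22 N


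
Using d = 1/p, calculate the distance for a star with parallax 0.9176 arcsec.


d = 1/p = 1/0.9176 = 1.0898

1.0898 pc


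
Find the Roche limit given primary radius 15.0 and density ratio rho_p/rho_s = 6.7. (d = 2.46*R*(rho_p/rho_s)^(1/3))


d_Roche = 2.46 * 15.0 * 6.7^(1/3) = 69.564

69.564


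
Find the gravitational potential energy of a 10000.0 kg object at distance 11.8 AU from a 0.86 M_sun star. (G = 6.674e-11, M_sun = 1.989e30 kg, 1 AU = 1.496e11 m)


M = 0.86 * 1.989e30 kg = 1.71054e+30 kg; r = 11.8 AU * 1.496e11 m/AU = 1.76528e+12 m. U = -GM*m/r = -(6.674e-11 * 1.71054e+30 * 10000.0) / 1.76528e+12 = -6.467e+11

-6.467e+11 J


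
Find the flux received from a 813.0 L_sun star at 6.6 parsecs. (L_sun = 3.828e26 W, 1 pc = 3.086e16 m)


F = L / (4*pi*d^2) = 3.112e+29 / (4*pi*(2.037e+17)^2) = 5.970e-07

5.970e-07 W/m^2


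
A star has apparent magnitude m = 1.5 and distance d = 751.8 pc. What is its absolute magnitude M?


M = m - 5*log10(d) + 5 = 1.5 - 5*log10(751.8) + 5 = -7.8805

-7.8805


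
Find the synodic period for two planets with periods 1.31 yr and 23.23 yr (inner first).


1/P_syn = |1/P1 - 1/P2| = |1/1.31 - 1/23.23| => P_syn = 1.3883

1.3883 years


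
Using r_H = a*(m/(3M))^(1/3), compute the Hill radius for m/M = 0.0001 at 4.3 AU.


r_H = a * (m/3M)^(1/3) = 4.3 * (0.0001/3)^(1/3) = 0.1384

0.1384 AU


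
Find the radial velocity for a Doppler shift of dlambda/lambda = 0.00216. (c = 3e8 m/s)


v = (dlambda/lambda) * c = 0.00216 * 3e8 = 648000.0

648000.0 m/s


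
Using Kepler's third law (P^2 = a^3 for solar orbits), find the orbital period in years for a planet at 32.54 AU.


P = a^(3/2) = 32.54^1.5 = 185.6207

185.6207 years


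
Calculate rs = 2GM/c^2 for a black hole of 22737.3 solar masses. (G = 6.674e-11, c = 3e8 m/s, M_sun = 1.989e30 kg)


M = 22737.3 * 1.989e30 kg = 4.52244897e+34 kg. rs = 2GM/c^2 = 2 * 6.674e-11 * 4.52244897e+34 / (3e8)^2 = 6.707e+07

6.707e+07 m


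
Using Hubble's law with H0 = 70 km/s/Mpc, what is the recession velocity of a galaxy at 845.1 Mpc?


v = H0 * d = 70 * 845.1 = 59157.0

59157.0 km/s


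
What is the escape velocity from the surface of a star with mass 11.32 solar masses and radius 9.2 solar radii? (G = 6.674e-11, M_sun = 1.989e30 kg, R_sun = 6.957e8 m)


M = 11.32 * 1.989e30 kg = 2.251548e+31 kg; R = 9.2 * 6.957e8 m = 6.40044e+09 m. v_esc = sqrt(2GM/R) = sqrt(2 * 6.674e-11 * 2.251548e+31 / 6.40044e+09) = 685241.7075

685241.7075 m/s


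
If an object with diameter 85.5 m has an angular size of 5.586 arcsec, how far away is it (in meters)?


D = size / theta_rad, theta_rad = 5.586 * pi/(180*3600) = 2.708e-05, D = 3.157e+06

3.157e+06 m


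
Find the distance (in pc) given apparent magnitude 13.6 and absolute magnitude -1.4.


d = 10^((m - M + 5)/5) = 10^((13.6 - -1.4 + 5)/5) = 10000.0

10000.0 pc


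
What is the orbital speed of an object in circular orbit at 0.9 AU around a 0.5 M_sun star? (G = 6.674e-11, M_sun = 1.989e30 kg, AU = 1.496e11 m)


v = sqrt(GM/r) = sqrt(6.674e-11 * 9.945e+29 / 1.346e+11) = 22202.8356

22202.8356 m/s


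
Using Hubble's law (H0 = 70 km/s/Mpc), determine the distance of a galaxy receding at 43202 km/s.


d = v / H0 = 43202 / 70 = 617.1714

617.1714 Mpc


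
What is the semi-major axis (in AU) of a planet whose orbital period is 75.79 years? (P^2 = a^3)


a = P^(2/3) = 75.79^(2/3) = 17.9091

17.9091 AU


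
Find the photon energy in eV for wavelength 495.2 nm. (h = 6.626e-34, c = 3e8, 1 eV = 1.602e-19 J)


E = hc/lambda = 6.626e-34 * 3e8 / 4.952e-07 = 4.014e-19 J = 2.5057 eV

2.5057 eV


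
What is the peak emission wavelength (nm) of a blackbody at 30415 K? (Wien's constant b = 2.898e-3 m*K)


lam_max = b / T = 2.898e-3 / 30415 = 9.528e-08 m = 95.2819 nm

95.2819 nm


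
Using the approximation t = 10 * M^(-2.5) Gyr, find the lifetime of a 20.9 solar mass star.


t = 10 * M^(-2.5) = 10 * 20.9^(-2.5) = 0.005

0.005 Gyr


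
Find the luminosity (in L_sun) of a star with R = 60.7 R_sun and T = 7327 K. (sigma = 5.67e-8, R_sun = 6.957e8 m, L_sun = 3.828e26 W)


R = 60.7 * 6.957e8 m = 4.222899e+10 m. L = 4*pi*R^2*sigma*T^4 = 4*pi*(4.222899e+10)^2 * 5.67e-8 * 7327^4 = 3.662006223e+30 W. L/L_sun = 3.662006223e+30 / 3.828e26 = 9566.3694

9566.3694 L_sun


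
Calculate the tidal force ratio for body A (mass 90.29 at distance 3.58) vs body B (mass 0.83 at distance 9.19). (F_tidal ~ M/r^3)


Ratio = (M1/r1^3) / (M2/r2^3) = (90.29/3.58^3) / (0.83/9.19^3) = 1840.1745

1840.1745


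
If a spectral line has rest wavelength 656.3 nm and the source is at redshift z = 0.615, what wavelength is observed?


lam_obs = lam_emit * (1 + z) = 656.3 * (1 + 0.615) = 1059.9245

1059.9245 nm


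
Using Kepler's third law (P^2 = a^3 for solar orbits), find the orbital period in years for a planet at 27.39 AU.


P = a^(3/2) = 27.39^1.5 = 143.3468

143.3468 years


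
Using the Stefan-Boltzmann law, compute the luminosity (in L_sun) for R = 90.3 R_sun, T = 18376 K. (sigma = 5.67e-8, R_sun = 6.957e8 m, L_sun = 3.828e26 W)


R = 90.3 * 6.957e8 m = 6.282171e+10 m. L = 4*pi*R^2*sigma*T^4 = 4*pi*(6.282171e+10)^2 * 5.67e-8 * 18376^4 = 3.206390101e+32 W. L/L_sun = 3.206390101e+32 / 3.828e26 = 837614.9688

837614.9688 L_sun


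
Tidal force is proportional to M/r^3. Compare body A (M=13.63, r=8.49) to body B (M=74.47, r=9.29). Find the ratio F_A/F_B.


Ratio = (M1/r1^3) / (M2/r2^3) = (13.63/8.49^3) / (74.47/9.29^3) = 0.2398

0.2398


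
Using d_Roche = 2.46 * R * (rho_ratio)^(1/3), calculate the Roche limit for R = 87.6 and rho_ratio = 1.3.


d_Roche = 2.46 * 87.6 * 1.3^(1/3) = 235.1908

235.1908


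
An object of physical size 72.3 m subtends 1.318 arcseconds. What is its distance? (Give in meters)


D = size / theta_rad, theta_rad = 1.318 * pi/(180*3600) = 6.390e-06, D = 1.131e+07

1.131e+07 m


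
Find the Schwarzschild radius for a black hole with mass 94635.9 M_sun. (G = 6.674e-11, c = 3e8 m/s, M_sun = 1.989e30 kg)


M = 94635.9 * 1.989e30 kg = 1.882308051e+35 kg. rs = 2GM/c^2 = 2 * 6.674e-11 * 1.882308051e+35 / (3e8)^2 = 2.792e+08

2.792e+08 m


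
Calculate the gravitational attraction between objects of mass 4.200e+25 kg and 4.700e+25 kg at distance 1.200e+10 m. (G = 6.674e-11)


F = G*m1*m2/r^2 = 6.674e-11 * 4.200e+25 * 4.700e+25 / (1.200e+10)^2 = 6.674e-11 * 1.974e+51 / 1.440e+20 = 9.149e+20

9.149e+20 N


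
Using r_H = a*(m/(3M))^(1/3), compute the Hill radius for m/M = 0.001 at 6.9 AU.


r_H = a * (m/3M)^(1/3) = 6.9 * (0.001/3)^(1/3) = 0.4784

0.4784 AU


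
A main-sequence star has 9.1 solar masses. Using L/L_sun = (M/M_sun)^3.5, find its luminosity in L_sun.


L/L_sun = (M/M_sun)^3.5 = 9.1^3.5 = 2273.2378

2273.2378 L_sun


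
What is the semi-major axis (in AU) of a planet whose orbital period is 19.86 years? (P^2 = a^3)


a = P^(2/3) = 19.86^(2/3) = 7.3336

7.3336 AU


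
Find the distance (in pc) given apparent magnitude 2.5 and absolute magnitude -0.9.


d = 10^((m - M + 5)/5) = 10^((2.5 - -0.9 + 5)/5) = 47.863

47.863 pc


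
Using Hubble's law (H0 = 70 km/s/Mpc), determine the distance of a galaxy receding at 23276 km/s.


d = v / H0 = 23276 / 70 = 332.5143

332.5143 Mpc


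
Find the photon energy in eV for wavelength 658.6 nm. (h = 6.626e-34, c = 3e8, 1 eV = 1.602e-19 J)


E = hc/lambda = 6.626e-34 * 3e8 / 6.586e-07 = 3.018e-19 J = 1.884 eV

1.884 eV


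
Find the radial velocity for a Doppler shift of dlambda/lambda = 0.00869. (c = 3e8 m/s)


v = (dlambda/lambda) * c = 0.00869 * 3e8 = 2.607e+06

2.607e+06 m/s


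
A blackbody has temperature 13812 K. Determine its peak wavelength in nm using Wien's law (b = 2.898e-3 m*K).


lam_max = b / T = 2.898e-3 / 13812 = 2.098e-07 m = 209.8175 nm

209.8175 nm


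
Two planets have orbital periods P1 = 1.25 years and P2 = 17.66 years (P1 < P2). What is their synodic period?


1/P_syn = |1/P1 - 1/P2| = |1/1.25 - 1/17.66| => P_syn = 1.3452

1.3452 years


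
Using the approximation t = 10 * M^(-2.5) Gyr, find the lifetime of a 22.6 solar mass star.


t = 10 * M^(-2.5) = 10 * 22.6^(-2.5) = 0.0041

0.0041 Gyr


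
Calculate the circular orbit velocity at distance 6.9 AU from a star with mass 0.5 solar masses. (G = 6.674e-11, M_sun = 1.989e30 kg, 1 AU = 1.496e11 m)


v = sqrt(GM/r) = sqrt(6.674e-11 * 9.945e+29 / 1.032e+12) = 8018.7219

8018.7219 m/s


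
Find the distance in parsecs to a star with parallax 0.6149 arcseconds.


d = 1/p = 1/0.6149 = 1.6263

1.6263 pc


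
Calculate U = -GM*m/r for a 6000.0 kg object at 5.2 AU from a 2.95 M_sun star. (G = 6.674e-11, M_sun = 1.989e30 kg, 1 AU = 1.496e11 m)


M = 2.95 * 1.989e30 kg = 5.86755e+30 kg; r = 5.2 AU * 1.496e11 m/AU = 7.7792e+11 m. U = -GM*m/r = -(6.674e-11 * 5.86755e+30 * 6000.0) / 7.7792e+11 = -3.020e+12

-3.020e+12 J


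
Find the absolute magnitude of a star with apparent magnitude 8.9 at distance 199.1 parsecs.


M = m - 5*log10(d) + 5 = 8.9 - 5*log10(199.1) + 5 = 2.4046

2.4046


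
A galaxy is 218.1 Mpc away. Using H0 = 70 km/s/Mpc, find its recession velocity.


v = H0 * d = 70 * 218.1 = 15267.0

15267.0 km/s


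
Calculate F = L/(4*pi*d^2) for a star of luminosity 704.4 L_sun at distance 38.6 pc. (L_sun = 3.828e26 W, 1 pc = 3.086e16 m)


F = L / (4*pi*d^2) = 2.696e+29 / (4*pi*(1.191e+18)^2) = 1.512e-08

1.512e-08 W/m^2


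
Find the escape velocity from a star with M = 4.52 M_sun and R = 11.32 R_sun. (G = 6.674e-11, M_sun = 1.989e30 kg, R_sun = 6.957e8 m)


M = 4.52 * 1.989e30 kg = 8.99028e+30 kg; R = 11.32 * 6.957e8 m = 7.875324e+09 m. v_esc = sqrt(2GM/R) = sqrt(2 * 6.674e-11 * 8.99028e+30 / 7.875324e+09) = 390355.6708

390355.6708 m/s


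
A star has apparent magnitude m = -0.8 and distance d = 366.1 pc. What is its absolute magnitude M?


M = m - 5*log10(d) + 5 = -0.8 - 5*log10(366.1) + 5 = -8.618

-8.618


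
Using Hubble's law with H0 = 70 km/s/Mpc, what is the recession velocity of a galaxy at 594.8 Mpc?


v = H0 * d = 70 * 594.8 = 41636.0

41636.0 km/s


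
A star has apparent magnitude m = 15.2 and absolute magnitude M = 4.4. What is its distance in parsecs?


d = 10^((m - M + 5)/5) = 10^((15.2 - 4.4 + 5)/5) = 1445.4398

1445.4398 pc


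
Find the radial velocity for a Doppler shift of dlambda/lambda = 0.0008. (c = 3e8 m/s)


v = (dlambda/lambda) * c = 0.0008 * 3e8 = 240000.0

240000.0 m/s


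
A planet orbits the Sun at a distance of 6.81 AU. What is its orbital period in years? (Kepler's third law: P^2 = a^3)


P = a^(3/2) = 6.81^1.5 = 17.7714

17.7714 years


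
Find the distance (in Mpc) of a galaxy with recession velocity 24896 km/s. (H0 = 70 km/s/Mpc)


d = v / H0 = 24896 / 70 = 355.6571

355.6571 Mpc


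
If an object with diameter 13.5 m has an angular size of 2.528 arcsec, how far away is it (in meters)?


D = size / theta_rad, theta_rad = 2.528 * pi/(180*3600) = 1.226e-05, D = 1.101e+06

1.101e+06 m


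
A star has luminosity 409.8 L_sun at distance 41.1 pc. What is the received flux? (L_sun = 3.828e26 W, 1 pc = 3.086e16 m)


F = L / (4*pi*d^2) = 1.569e+29 / (4*pi*(1.268e+18)^2) = 7.760e-09

7.760e-09 W/m^2


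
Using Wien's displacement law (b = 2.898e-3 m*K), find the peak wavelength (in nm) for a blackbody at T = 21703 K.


lam_max = b / T = 2.898e-3 / 21703 = 1.335e-07 m = 133.5299 nm

133.5299 nm


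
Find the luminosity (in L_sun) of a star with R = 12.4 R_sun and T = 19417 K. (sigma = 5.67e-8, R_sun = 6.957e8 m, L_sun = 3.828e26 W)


R = 12.4 * 6.957e8 m = 8.62668e+09 m. L = 4*pi*R^2*sigma*T^4 = 4*pi*(8.62668e+09)^2 * 5.67e-8 * 19417^4 = 7.537178878e+30 W. L/L_sun = 7.537178878e+30 / 3.828e26 = 19689.6

19689.6 L_sun


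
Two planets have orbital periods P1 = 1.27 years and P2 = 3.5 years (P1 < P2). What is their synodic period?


1/P_syn = |1/P1 - 1/P2| = |1/1.27 - 1/3.5| => P_syn = 1.9933

1.9933 years


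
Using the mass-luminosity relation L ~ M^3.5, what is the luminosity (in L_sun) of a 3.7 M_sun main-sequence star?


L/L_sun = (M/M_sun)^3.5 = 3.7^3.5 = 97.433

97.433 L_sun


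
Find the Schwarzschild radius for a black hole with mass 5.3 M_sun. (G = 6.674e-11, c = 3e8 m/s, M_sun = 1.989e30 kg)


M = 5.3 * 1.989e30 kg = 1.05417e+31 kg. rs = 2GM/c^2 = 2 * 6.674e-11 * 1.05417e+31 / (3e8)^2 = 15634.5124

15634.5124 m


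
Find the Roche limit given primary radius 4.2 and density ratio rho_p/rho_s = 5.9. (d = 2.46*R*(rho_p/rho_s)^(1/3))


d_Roche = 2.46 * 4.2 * 5.9^(1/3) = 18.6696

18.6696


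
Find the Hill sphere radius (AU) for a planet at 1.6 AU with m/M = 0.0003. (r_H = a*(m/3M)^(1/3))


r_H = a * (m/3M)^(1/3) = 1.6 * (0.0003/3)^(1/3) = 0.0743

0.0743 AU


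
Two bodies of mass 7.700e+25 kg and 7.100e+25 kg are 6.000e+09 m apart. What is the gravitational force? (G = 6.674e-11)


F = G*m1*m2/r^2 = 6.674e-11 * 7.700e+25 * 7.100e+25 / (6.000e+09)^2 = 6.674e-11 * 5.467e+51 / 3.600e+19 = 1.014e+22

1.014e+22 N


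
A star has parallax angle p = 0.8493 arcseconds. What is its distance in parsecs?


d = 1/p = 1/0.8493 = 1.1774

1.1774 pc


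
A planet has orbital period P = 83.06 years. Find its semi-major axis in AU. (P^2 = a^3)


a = P^(2/3) = 83.06^(2/3) = 19.0368

19.0368 AU


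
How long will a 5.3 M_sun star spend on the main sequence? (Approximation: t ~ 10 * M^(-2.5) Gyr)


t = 10 * M^(-2.5) = 10 * 5.3^(-2.5) = 0.1546

0.1546 Gyr


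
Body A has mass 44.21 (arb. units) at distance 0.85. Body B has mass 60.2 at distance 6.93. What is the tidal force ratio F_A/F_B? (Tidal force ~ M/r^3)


Ratio = (M1/r1^3) / (M2/r2^3) = (44.21/0.85^3) / (60.2/6.93^3) = 397.9852

397.9852


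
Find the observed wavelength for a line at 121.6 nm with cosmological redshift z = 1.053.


lam_obs = lam_emit * (1 + z) = 121.6 * (1 + 1.053) = 249.6448

249.6448 nm


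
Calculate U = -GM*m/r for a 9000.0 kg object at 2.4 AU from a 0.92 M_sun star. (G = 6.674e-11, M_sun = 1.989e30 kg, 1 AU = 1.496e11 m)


M = 0.92 * 1.989e30 kg = 1.82988e+30 kg; r = 2.4 AU * 1.496e11 m/AU = 3.5904e+11 m. U = -GM*m/r = -(6.674e-11 * 1.82988e+30 * 9000.0) / 3.5904e+11 = -3.061e+12

-3.061e+12 J


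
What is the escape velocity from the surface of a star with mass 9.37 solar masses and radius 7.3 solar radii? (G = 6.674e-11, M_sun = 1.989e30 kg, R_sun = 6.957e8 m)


M = 9.37 * 1.989e30 kg = 1.863693e+31 kg; R = 7.3 * 6.957e8 m = 5.07861e+09 m. v_esc = sqrt(2GM/R) = sqrt(2 * 6.674e-11 * 1.863693e+31 / 5.07861e+09) = 699878.8254

699878.8254 m/s


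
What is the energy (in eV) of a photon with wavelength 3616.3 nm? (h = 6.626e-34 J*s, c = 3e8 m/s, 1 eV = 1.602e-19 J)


E = hc/lambda = 6.626e-34 * 3e8 / 3.616e-06 = 5.497e-20 J = 0.3431 eV

0.3431 eV


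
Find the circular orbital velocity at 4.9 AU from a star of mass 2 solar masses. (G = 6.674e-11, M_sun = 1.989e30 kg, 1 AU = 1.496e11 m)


v = sqrt(GM/r) = sqrt(6.674e-11 * 3.978e+30 / 7.330e+11) = 19031.002

19031.002 m/s


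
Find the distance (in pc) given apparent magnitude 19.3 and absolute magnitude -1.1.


d = 10^((m - M + 5)/5) = 10^((19.3 - -1.1 + 5)/5) = 120226.4435

120226.4435 pc


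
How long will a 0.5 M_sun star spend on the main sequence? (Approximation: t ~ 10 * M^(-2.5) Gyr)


t = 10 * M^(-2.5) = 10 * 0.5^(-2.5) = 56.5685

56.5685 Gyr


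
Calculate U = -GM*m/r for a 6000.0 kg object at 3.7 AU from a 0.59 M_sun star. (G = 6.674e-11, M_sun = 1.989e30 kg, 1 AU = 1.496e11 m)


M = 0.59 * 1.989e30 kg = 1.17351e+30 kg; r = 3.7 AU * 1.496e11 m/AU = 5.5352e+11 m. U = -GM*m/r = -(6.674e-11 * 1.17351e+30 * 6000.0) / 5.5352e+11 = -8.490e+11

-8.490e+11 J


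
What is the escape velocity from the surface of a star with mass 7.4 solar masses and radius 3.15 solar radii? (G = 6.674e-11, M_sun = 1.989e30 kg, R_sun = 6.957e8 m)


M = 7.4 * 1.989e30 kg = 1.47186e+31 kg; R = 3.15 * 6.957e8 m = 2.191455e+09 m. v_esc = sqrt(2GM/R) = sqrt(2 * 6.674e-11 * 1.47186e+31 / 2.191455e+09) = 946836.6754

946836.6754 m/s


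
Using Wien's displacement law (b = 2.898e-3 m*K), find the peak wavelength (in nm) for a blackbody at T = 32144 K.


lam_max = b / T = 2.898e-3 / 32144 = 9.016e-08 m = 90.1568 nm

90.1568 nm


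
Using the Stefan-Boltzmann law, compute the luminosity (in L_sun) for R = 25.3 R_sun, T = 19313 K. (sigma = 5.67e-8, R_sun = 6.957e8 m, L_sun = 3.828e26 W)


R = 25.3 * 6.957e8 m = 1.760121e+10 m. L = 4*pi*R^2*sigma*T^4 = 4*pi*(1.760121e+10)^2 * 5.67e-8 * 19313^4 = 3.070979617e+31 W. L/L_sun = 3.070979617e+31 / 3.828e26 = 80224.1279

80224.1279 L_sun


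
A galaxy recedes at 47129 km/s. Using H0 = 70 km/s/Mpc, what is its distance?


d = v / H0 = 47129 / 70 = 673.2714

673.2714 Mpc


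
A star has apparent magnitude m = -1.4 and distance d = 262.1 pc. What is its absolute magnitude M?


M = m - 5*log10(d) + 5 = -1.4 - 5*log10(262.1) + 5 = -8.4923

-8.4923


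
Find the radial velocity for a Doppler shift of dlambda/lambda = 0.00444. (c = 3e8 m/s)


v = (dlambda/lambda) * c = 0.00444 * 3e8 = 1.332e+06

1.332e+06 m/s


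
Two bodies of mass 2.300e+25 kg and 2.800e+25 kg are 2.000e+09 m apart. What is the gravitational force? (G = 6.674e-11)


F = G*m1*m2/r^2 = 6.674e-11 * 2.300e+25 * 2.800e+25 / (2.000e+09)^2 = 6.674e-11 * 6.440e+50 / 4.000e+18 = 1.075e+22

1.075e+22 N


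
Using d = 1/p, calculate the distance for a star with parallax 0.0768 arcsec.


d = 1/p = 1/0.0768 = 13.0208

13.0208 pc


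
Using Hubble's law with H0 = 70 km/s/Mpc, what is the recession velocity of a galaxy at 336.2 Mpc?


v = H0 * d = 70 * 336.2 = 23534.0

23534.0 km/s


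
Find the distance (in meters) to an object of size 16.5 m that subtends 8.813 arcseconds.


D = size / theta_rad, theta_rad = 8.813 * pi/(180*3600) = 4.273e-05, D = 386176.0244

386176.0244 m


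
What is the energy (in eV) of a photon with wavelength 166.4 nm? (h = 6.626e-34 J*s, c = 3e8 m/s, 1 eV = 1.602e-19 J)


E = hc/lambda = 6.626e-34 * 3e8 / 1.664e-07 = 1.195e-18 J = 7.4569 eV

7.4569 eV


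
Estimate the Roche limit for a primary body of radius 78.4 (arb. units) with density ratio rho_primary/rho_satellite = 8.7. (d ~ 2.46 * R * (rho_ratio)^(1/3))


d_Roche = 2.46 * 78.4 * 8.7^(1/3) = 396.6653

396.6653


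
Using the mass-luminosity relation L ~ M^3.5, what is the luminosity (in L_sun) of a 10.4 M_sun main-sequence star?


L/L_sun = (M/M_sun)^3.5 = 10.4^3.5 = 3627.5774

3627.5774 L_sun


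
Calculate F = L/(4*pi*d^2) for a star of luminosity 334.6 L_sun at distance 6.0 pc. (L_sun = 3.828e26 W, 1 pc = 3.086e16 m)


F = L / (4*pi*d^2) = 1.281e+29 / (4*pi*(1.852e+17)^2) = 2.973e-07

2.973e-07 W/m^2


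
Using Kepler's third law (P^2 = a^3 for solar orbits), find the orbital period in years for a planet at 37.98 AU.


P = a^(3/2) = 37.98^1.5 = 234.0628

234.0628 years


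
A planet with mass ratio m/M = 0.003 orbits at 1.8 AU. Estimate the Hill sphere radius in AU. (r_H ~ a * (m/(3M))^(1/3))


r_H = a * (m/3M)^(1/3) = 1.8 * (0.003/3)^(1/3) = 0.18

0.18 AU


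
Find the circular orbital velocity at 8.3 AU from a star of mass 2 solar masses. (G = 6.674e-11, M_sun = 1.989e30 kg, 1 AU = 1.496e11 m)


v = sqrt(GM/r) = sqrt(6.674e-11 * 3.978e+30 / 1.242e+12) = 14622.4669

14622.4669 m/s


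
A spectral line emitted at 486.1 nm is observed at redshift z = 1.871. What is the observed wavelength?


lam_obs = lam_emit * (1 + z) = 486.1 * (1 + 1.871) = 1395.5931

1395.5931 nm


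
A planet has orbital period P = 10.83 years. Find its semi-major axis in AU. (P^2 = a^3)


a = P^(2/3) = 10.83^(2/3) = 4.895

4.895 AU


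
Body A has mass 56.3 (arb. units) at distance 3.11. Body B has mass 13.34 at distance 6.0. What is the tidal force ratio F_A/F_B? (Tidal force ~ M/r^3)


Ratio = (M1/r1^3) / (M2/r2^3) = (56.3/3.11^3) / (13.34/6.0^3) = 30.3058

30.3058


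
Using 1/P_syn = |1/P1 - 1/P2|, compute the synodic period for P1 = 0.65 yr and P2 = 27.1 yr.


1/P_syn = |1/P1 - 1/P2| = |1/0.65 - 1/27.1| => P_syn = 0.666

0.666 years


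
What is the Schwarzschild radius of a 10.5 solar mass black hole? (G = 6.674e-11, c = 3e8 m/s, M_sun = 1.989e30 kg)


M = 10.5 * 1.989e30 kg = 2.08845e+31 kg. rs = 2GM/c^2 = 2 * 6.674e-11 * 2.08845e+31 / (3e8)^2 = 30974.034

30974.034 m


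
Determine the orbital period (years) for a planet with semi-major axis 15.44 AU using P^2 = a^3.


P = a^(3/2) = 15.44^1.5 = 60.6696

60.6696 years


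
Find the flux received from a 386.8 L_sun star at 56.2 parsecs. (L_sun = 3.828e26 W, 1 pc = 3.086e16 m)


F = L / (4*pi*d^2) = 1.481e+29 / (4*pi*(1.734e+18)^2) = 3.917e-09

3.917e-09 W/m^2


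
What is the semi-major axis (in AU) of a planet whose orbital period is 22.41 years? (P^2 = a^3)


a = P^(2/3) = 22.41^(2/3) = 7.9487

7.9487 AU


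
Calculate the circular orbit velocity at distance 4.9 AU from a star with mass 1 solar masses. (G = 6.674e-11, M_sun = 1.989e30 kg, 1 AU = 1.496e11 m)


v = sqrt(GM/r) = sqrt(6.674e-11 * 1.989e+30 / 7.330e+11) = 13456.9505

13456.9505 m/s


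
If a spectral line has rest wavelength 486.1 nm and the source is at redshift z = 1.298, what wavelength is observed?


lam_obs = lam_emit * (1 + z) = 486.1 * (1 + 1.298) = 1117.0578

1117.0578 nm


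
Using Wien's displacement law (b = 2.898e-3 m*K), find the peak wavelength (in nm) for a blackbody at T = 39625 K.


lam_max = b / T = 2.898e-3 / 39625 = 7.314e-08 m = 73.1356 nm

73.1356 nm


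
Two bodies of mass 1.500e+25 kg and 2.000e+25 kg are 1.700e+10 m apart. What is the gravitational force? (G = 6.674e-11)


F = G*m1*m2/r^2 = 6.674e-11 * 1.500e+25 * 2.000e+25 / (1.700e+10)^2 = 6.674e-11 * 3.000e+50 / 2.890e+20 = 6.928e+19

6.928e+19 N


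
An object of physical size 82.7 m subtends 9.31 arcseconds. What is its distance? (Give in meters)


D = size / theta_rad, theta_rad = 9.31 * pi/(180*3600) = 4.514e-05, D = 1.832e+06

1.832e+06 m


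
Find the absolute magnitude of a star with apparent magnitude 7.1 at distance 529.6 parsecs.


M = m - 5*log10(d) + 5 = 7.1 - 5*log10(529.6) + 5 = -1.5197

-1.5197


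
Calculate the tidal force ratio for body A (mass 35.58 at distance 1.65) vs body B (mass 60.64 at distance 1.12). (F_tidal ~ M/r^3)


Ratio = (M1/r1^3) / (M2/r2^3) = (35.58/1.65^3) / (60.64/1.12^3) = 0.1835

0.1835


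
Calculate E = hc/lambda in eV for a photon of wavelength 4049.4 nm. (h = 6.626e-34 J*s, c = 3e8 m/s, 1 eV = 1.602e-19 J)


E = hc/lambda = 6.626e-34 * 3e8 / 4.049e-06 = 4.909e-20 J = 0.3064 eV

0.3064 eV


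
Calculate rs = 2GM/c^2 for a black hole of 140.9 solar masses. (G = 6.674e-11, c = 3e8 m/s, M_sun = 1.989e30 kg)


M = 140.9 * 1.989e30 kg = 2.802501e+32 kg. rs = 2GM/c^2 = 2 * 6.674e-11 * 2.802501e+32 / (3e8)^2 = 415642.0372

415642.0372 m


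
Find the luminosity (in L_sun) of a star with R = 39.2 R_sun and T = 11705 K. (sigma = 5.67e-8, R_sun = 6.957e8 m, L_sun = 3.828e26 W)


R = 39.2 * 6.957e8 m = 2.727144e+10 m. L = 4*pi*R^2*sigma*T^4 = 4*pi*(2.727144e+10)^2 * 5.67e-8 * 11705^4 = 9.947059959e+30 W. L/L_sun = 9.947059959e+30 / 3.828e26 = 25985.0051

25985.0051 L_sun


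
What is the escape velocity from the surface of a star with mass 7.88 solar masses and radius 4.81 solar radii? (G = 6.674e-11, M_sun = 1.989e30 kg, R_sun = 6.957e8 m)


M = 7.88 * 1.989e30 kg = 1.567332e+31 kg; R = 4.81 * 6.957e8 m = 3.346317e+09 m. v_esc = sqrt(2GM/R) = sqrt(2 * 6.674e-11 * 1.567332e+31 / 3.346317e+09) = 790687.8393

790687.8393 m/s


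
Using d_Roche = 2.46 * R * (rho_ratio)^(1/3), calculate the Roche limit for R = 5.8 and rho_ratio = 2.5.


d_Roche = 2.46 * 5.8 * 2.5^(1/3) = 19.3647

19.3647


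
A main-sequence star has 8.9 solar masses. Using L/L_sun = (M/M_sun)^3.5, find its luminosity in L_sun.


L/L_sun = (M/M_sun)^3.5 = 8.9^3.5 = 2103.1247

2103.1247 L_sun


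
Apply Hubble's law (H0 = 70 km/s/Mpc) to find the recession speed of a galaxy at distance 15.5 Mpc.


v = H0 * d = 70 * 15.5 = 1085.0

1085.0 km/s


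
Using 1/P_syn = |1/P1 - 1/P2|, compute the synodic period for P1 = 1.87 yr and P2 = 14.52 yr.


1/P_syn = |1/P1 - 1/P2| = |1/1.87 - 1/14.52| => P_syn = 2.1464

2.1464 years


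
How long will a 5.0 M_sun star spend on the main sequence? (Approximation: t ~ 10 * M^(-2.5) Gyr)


t = 10 * M^(-2.5) = 10 * 5.0^(-2.5) = 0.1789

0.1789 Gyr


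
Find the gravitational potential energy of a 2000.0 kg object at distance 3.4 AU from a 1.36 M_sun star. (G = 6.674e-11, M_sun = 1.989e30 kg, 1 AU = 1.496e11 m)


M = 1.36 * 1.989e30 kg = 2.70504e+30 kg; r = 3.4 AU * 1.496e11 m/AU = 5.0864e+11 m. U = -GM*m/r = -(6.674e-11 * 2.70504e+30 * 2000.0) / 5.0864e+11 = -7.099e+11

-7.099e+11 J


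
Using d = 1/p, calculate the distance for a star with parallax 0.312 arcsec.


d = 1/p = 1/0.312 = 3.2051

3.2051 pc


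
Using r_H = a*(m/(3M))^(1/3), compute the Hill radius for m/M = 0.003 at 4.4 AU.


r_H = a * (m/3M)^(1/3) = 4.4 * (0.003/3)^(1/3) = 0.44

0.44 AU


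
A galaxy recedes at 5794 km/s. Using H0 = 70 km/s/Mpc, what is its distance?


d = v / H0 = 5794 / 70 = 82.7714

82.7714 Mpc


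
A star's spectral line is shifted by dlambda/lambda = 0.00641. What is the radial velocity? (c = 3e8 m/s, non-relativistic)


v = (dlambda/lambda) * c = 0.00641 * 3e8 = 1.923e+06

1.923e+06 m/s


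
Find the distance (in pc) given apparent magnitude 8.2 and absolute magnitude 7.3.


d = 10^((m - M + 5)/5) = 10^((8.2 - 7.3 + 5)/5) = 15.1356

15.1356 pc


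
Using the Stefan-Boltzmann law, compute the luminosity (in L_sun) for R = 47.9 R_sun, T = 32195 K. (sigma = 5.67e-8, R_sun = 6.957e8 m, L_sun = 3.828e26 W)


R = 47.9 * 6.957e8 m = 3.332403e+10 m. L = 4*pi*R^2*sigma*T^4 = 4*pi*(3.332403e+10)^2 * 5.67e-8 * 32195^4 = 8.500836713e+32 W. L/L_sun = 8.500836713e+32 / 3.828e26 = 2.221e+06

2.221e+06 L_sun


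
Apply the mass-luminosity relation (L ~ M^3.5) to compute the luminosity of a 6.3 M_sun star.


L/L_sun = (M/M_sun)^3.5 = 6.3^3.5 = 627.613

627.613 L_sun


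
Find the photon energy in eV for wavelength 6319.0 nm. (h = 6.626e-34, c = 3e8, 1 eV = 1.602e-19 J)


E = hc/lambda = 6.626e-34 * 3e8 / 6.319e-06 = 3.146e-20 J = 0.1964 eV

0.1964 eV


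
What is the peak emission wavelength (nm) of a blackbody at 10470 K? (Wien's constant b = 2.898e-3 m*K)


lam_max = b / T = 2.898e-3 / 10470 = 2.768e-07 m = 276.7908 nm

276.7908 nm


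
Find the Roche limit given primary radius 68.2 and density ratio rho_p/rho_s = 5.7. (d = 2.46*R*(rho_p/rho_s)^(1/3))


d_Roche = 2.46 * 68.2 * 5.7^(1/3) = 299.6938

299.6938


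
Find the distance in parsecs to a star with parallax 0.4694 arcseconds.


d = 1/p = 1/0.4694 = 2.1304

2.1304 pc


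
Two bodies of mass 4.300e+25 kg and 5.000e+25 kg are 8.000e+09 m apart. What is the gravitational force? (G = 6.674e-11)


F = G*m1*m2/r^2 = 6.674e-11 * 4.300e+25 * 5.000e+25 / (8.000e+09)^2 = 6.674e-11 * 2.150e+51 / 6.400e+19 = 2.242e+21

2.242e+21 N


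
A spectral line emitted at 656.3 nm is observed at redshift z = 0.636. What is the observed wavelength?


lam_obs = lam_emit * (1 + z) = 656.3 * (1 + 0.636) = 1073.7068

1073.7068 nm


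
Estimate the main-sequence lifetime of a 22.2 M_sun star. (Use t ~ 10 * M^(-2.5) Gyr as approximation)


t = 10 * M^(-2.5) = 10 * 22.2^(-2.5) = 0.0043

0.0043 Gyr


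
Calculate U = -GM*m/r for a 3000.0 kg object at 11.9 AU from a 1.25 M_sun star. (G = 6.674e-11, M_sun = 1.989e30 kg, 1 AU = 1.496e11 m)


M = 1.25 * 1.989e30 kg = 2.48625e+30 kg; r = 11.9 AU * 1.496e11 m/AU = 1.78024e+12 m. U = -GM*m/r = -(6.674e-11 * 2.48625e+30 * 3000.0) / 1.78024e+12 = -2.796e+11

-2.796e+11 J


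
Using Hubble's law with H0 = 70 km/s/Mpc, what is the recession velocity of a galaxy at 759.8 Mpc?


v = H0 * d = 70 * 759.8 = 53186.0

53186.0 km/s


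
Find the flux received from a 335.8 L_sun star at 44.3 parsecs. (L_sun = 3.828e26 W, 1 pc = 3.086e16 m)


F = L / (4*pi*d^2) = 1.285e+29 / (4*pi*(1.367e+18)^2) = 5.473e-09

5.473e-09 W/m^2


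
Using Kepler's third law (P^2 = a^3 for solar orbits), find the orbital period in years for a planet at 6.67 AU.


P = a^(3/2) = 6.67^1.5 = 17.2262

17.2262 years


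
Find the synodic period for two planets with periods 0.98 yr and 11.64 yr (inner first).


1/P_syn = |1/P1 - 1/P2| = |1/0.98 - 1/11.64| => P_syn = 1.0701

1.0701 years


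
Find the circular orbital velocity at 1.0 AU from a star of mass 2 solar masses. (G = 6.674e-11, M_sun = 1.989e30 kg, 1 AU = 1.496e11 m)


v = sqrt(GM/r) = sqrt(6.674e-11 * 3.978e+30 / 1.496e+11) = 42126.9186

42126.9186 m/s


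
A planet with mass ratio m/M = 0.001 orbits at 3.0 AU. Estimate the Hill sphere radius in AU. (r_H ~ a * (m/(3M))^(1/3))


r_H = a * (m/3M)^(1/3) = 3.0 * (0.001/3)^(1/3) = 0.208

0.208 AU


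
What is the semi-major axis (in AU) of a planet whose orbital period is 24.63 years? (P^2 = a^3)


a = P^(2/3) = 24.63^(2/3) = 8.4653

8.4653 AU


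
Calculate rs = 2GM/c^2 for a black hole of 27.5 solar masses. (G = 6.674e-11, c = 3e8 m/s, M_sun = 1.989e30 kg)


M = 27.5 * 1.989e30 kg = 5.46975e+31 kg. rs = 2GM/c^2 = 2 * 6.674e-11 * 5.46975e+31 / (3e8)^2 = 81122.47

81122.47 m


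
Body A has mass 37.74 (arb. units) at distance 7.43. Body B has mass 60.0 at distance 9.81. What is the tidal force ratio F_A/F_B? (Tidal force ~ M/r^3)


Ratio = (M1/r1^3) / (M2/r2^3) = (37.74/7.43^3) / (60.0/9.81^3) = 1.4477

1.4477


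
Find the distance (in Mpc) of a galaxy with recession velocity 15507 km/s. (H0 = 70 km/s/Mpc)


d = v / H0 = 15507 / 70 = 221.5286

221.5286 Mpc


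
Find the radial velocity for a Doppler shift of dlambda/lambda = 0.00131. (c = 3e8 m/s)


v = (dlambda/lambda) * c = 0.00131 * 3e8 = 393000.0

393000.0 m/s


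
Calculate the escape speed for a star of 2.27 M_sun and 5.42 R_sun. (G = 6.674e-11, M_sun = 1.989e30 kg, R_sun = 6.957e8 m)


M = 2.27 * 1.989e30 kg = 4.51503e+30 kg; R = 5.42 * 6.957e8 m = 3.770694e+09 m. v_esc = sqrt(2GM/R) = sqrt(2 * 6.674e-11 * 4.51503e+30 / 3.770694e+09) = 399786.1773

399786.1773 m/s


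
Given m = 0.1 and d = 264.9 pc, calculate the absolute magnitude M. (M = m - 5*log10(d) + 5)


M = m - 5*log10(d) + 5 = 0.1 - 5*log10(264.9) + 5 = -7.0154

-7.0154


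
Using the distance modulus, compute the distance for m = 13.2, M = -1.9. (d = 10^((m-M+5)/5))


d = 10^((m - M + 5)/5) = 10^((13.2 - -1.9 + 5)/5) = 10471.2855

10471.2855 pc


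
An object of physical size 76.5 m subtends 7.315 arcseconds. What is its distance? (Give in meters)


D = size / theta_rad, theta_rad = 7.315 * pi/(180*3600) = 3.546e-05, D = 2.157e+06

2.157e+06 m


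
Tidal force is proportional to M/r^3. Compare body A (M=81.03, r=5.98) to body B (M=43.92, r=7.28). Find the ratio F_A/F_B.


Ratio = (M1/r1^3) / (M2/r2^3) = (81.03/5.98^3) / (43.92/7.28^3) = 3.3287

3.3287


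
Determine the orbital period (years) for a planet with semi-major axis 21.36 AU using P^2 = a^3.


P = a^(3/2) = 21.36^1.5 = 98.7193

98.7193 years


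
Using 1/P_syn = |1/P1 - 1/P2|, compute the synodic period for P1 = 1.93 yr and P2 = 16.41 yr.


1/P_syn = |1/P1 - 1/P2| = |1/1.93 - 1/16.41| => P_syn = 2.1872

2.1872 years


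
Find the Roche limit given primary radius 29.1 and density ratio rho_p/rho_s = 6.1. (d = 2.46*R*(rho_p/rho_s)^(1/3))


d_Roche = 2.46 * 29.1 * 6.1^(1/3) = 130.7991

130.7991


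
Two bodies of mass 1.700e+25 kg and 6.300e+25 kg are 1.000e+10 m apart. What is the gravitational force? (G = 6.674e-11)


F = G*m1*m2/r^2 = 6.674e-11 * 1.700e+25 * 6.300e+25 / (1.000e+10)^2 = 6.674e-11 * 1.071e+51 / 1.000e+20 = 7.148e+20

7.148e+20 N


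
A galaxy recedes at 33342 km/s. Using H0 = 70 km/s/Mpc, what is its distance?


d = v / H0 = 33342 / 70 = 476.3143

476.3143 Mpc


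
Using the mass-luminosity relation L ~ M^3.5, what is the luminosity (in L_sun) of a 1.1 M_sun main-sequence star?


L/L_sun = (M/M_sun)^3.5 = 1.1^3.5 = 1.396

1.396 L_sun


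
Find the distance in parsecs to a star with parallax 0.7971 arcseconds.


d = 1/p = 1/0.7971 = 1.2545

1.2545 pc


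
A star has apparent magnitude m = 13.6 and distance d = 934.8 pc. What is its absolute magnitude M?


M = m - 5*log10(d) + 5 = 13.6 - 5*log10(934.8) + 5 = 3.7464

3.7464


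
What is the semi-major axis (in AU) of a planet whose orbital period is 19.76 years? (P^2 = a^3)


a = P^(2/3) = 19.76^(2/3) = 7.309

7.309 AU


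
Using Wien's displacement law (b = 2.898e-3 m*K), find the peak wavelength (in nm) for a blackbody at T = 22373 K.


lam_max = b / T = 2.898e-3 / 22373 = 1.295e-07 m = 129.5311 nm

129.5311 nm


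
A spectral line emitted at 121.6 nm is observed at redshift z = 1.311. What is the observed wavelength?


lam_obs = lam_emit * (1 + z) = 121.6 * (1 + 1.311) = 281.0176

281.0176 nm


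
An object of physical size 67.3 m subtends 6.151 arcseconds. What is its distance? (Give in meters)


D = size / theta_rad, theta_rad = 6.151 * pi/(180*3600) = 2.982e-05, D = 2.257e+06

2.257e+06 m


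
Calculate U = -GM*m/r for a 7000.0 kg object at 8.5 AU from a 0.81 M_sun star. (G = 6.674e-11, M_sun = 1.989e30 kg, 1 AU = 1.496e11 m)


M = 0.81 * 1.989e30 kg = 1.61109e+30 kg; r = 8.5 AU * 1.496e11 m/AU = 1.2716e+12 m. U = -GM*m/r = -(6.674e-11 * 1.61109e+30 * 7000.0) / 1.2716e+12 = -5.919e+11

-5.919e+11 J
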